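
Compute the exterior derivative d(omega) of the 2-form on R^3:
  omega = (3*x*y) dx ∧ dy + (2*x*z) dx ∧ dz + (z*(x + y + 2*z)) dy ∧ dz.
d(omega) = (z) dx ∧ dy ∧ dz

For a 2-form omega = sum_{i<j} g_{ij} dx_i ∧ dx_j, the exterior derivative is
  d(omega) = sum_{i<j} d(g_{ij}) ∧ dx_i ∧ dx_j = sum_{i<j, k} (∂g_{ij}/∂x_k) dx_k ∧ dx_i ∧ dx_j.
Expand each term, using dx_k ∧ dx_i ∧ dx_j = sgn(permutation) dx_{(a)} ∧ dx_{(b)} ∧ dx_{(c)} with (a < b < c) sorted:
  d(z*(x + y + 2*z)) includes (∂/∂x)(z*(x + y + 2*z)) dx = (z) dx, which multiplied by dy ∧ dz gives (z) dx ∧ dy ∧ dz
Collecting like 3-forms: d(omega) = (z) dx ∧ dy ∧ dz.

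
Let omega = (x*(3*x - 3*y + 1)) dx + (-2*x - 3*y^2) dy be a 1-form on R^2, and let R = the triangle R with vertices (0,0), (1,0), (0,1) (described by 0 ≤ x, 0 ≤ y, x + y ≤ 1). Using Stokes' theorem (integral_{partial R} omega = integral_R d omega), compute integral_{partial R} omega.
integral_(partial R) omega = -1/2

Stokes: integral_partial_R omega = integral_R d omega with d omega = (∂Q/∂x - ∂P/∂y) dx ∧ dy.
  ∂Q/∂x = -2
  ∂P/∂y = -3*x
  integrand = ∂Q/∂x - ∂P/∂y = 3*x - 2.
Integrating over R: integral_0^1 integral_0^{1-x} (3*x - 2) dy dx = -1/2.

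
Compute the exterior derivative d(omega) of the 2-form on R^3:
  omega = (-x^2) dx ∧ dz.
d(omega) = 0

For a 2-form omega = sum_{i<j} g_{ij} dx_i ∧ dx_j, the exterior derivative is
  d(omega) = sum_{i<j} d(g_{ij}) ∧ dx_i ∧ dx_j = sum_{i<j, k} (∂g_{ij}/∂x_k) dx_k ∧ dx_i ∧ dx_j.
Expand each term, using dx_k ∧ dx_i ∧ dx_j = sgn(permutation) dx_{(a)} ∧ dx_{(b)} ∧ dx_{(c)} with (a < b < c) sorted:

Collecting like 3-forms: d(omega) = 0.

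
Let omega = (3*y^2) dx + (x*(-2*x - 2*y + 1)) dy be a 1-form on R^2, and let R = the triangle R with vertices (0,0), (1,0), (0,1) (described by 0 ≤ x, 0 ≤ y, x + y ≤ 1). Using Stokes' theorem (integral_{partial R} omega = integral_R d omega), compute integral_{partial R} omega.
integral_(partial R) omega = -3/2

Stokes: integral_partial_R omega = integral_R d omega with d omega = (∂Q/∂x - ∂P/∂y) dx ∧ dy.
  ∂Q/∂x = -4*x - 2*y + 1
  ∂P/∂y = 6*y
  integrand = ∂Q/∂x - ∂P/∂y = -4*x - 8*y + 1.
Integrating over R: integral_0^1 integral_0^{1-x} (-4*x - 8*y + 1) dy dx = -3/2.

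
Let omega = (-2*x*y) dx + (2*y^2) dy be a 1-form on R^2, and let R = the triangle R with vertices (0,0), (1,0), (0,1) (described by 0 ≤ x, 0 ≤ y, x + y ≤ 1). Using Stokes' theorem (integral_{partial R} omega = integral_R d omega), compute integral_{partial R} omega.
integral_(partial R) omega = 1/3

Stokes: integral_partial_R omega = integral_R d omega with d omega = (∂Q/∂x - ∂P/∂y) dx ∧ dy.
  ∂Q/∂x = 0
  ∂P/∂y = -2*x
  integrand = ∂Q/∂x - ∂P/∂y = 2*x.
Integrating over R: integral_0^1 integral_0^{1-x} (2*x) dy dx = 1/3.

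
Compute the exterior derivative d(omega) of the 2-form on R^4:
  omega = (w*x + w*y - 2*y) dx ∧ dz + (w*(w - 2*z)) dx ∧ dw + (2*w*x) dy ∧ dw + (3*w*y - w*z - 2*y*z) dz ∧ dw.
d(omega) = (2 - w) dx ∧ dy ∧ dz + (2*w + x + y) dx ∧ dz ∧ dw + (2*w) dx ∧ dy ∧ dw + (3*w - 2*z) dy ∧ dz ∧ dw

For a 2-form omega = sum_{i<j} g_{ij} dx_i ∧ dx_j, the exterior derivative is
  d(omega) = sum_{i<j} d(g_{ij}) ∧ dx_i ∧ dx_j = sum_{i<j, k} (∂g_{ij}/∂x_k) dx_k ∧ dx_i ∧ dx_j.
Expand each term, using dx_k ∧ dx_i ∧ dx_j = sgn(permutation) dx_{(a)} ∧ dx_{(b)} ∧ dx_{(c)} with (a < b < c) sorted:
  d(w*x + w*y - 2*y) includes (∂/∂y)(w*x + w*y - 2*y) dy = (w - 2) dy, which multiplied by dx ∧ dz gives (2 - w) dx ∧ dy ∧ dz
  d(w*x + w*y - 2*y) includes (∂/∂w)(w*x + w*y - 2*y) dw = (x + y) dw, which multiplied by dx ∧ dz gives (x + y) dx ∧ dz ∧ dw
  d(w*(w - 2*z)) includes (∂/∂z)(w*(w - 2*z)) dz = (-2*w) dz, which multiplied by dx ∧ dw gives (2*w) dx ∧ dz ∧ dw
  d(2*w*x) includes (∂/∂x)(2*w*x) dx = (2*w) dx, which multiplied by dy ∧ dw gives (2*w) dx ∧ dy ∧ dw
  d(3*w*y - w*z - 2*y*z) includes (∂/∂y)(3*w*y - w*z - 2*y*z) dy = (3*w - 2*z) dy, which multiplied by dz ∧ dw gives (3*w - 2*z) dy ∧ dz ∧ dw
Collecting like 3-forms: d(omega) = (2 - w) dx ∧ dy ∧ dz + (2*w + x + y) dx ∧ dz ∧ dw + (2*w) dx ∧ dy ∧ dw + (3*w - 2*z) dy ∧ dz ∧ dw.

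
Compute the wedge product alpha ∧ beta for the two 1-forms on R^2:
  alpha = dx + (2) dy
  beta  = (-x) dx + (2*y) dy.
alpha ∧ beta = (2*x + 2*y) dx ∧ dy

Distribute the wedge, using dx_i ∧ dx_j = -dx_j ∧ dx_i and dx_i ∧ dx_i = 0. For each pair (i, j) with i < j, the coefficient of dx_i ∧ dx_j in alpha ∧ beta is (alpha_i * beta_j - alpha_j * beta_i). Collecting: alpha ∧ beta = (2*x + 2*y) dx ∧ dy.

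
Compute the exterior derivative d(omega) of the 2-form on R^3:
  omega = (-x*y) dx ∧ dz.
d(omega) = (x) dx ∧ dy ∧ dz

For a 2-form omega = sum_{i<j} g_{ij} dx_i ∧ dx_j, the exterior derivative is
  d(omega) = sum_{i<j} d(g_{ij}) ∧ dx_i ∧ dx_j = sum_{i<j, k} (∂g_{ij}/∂x_k) dx_k ∧ dx_i ∧ dx_j.
Expand each term, using dx_k ∧ dx_i ∧ dx_j = sgn(permutation) dx_{(a)} ∧ dx_{(b)} ∧ dx_{(c)} with (a < b < c) sorted:
  d(-x*y) includes (∂/∂y)(-x*y) dy = (-x) dy, which multiplied by dx ∧ dz gives (x) dx ∧ dy ∧ dz
Collecting like 3-forms: d(omega) = (x) dx ∧ dy ∧ dz.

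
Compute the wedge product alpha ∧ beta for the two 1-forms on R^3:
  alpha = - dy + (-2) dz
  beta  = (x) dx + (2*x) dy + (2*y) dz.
alpha ∧ beta = (x) dx ∧ dy + (4*x - 2*y) dy ∧ dz + (2*x) dx ∧ dz

Distribute the wedge, using dx_i ∧ dx_j = -dx_j ∧ dx_i and dx_i ∧ dx_i = 0. For each pair (i, j) with i < j, the coefficient of dx_i ∧ dx_j in alpha ∧ beta is (alpha_i * beta_j - alpha_j * beta_i). Collecting: alpha ∧ beta = (x) dx ∧ dy + (4*x - 2*y) dy ∧ dz + (2*x) dx ∧ dz.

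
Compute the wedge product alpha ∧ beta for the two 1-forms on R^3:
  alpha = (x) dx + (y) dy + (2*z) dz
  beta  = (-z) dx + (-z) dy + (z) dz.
alpha ∧ beta = (z*(-x + y)) dx ∧ dy + (z*(x + 2*z)) dx ∧ dz + (z*(y + 2*z)) dy ∧ dz

Distribute the wedge, using dx_i ∧ dx_j = -dx_j ∧ dx_i and dx_i ∧ dx_i = 0. For each pair (i, j) with i < j, the coefficient of dx_i ∧ dx_j in alpha ∧ beta is (alpha_i * beta_j - alpha_j * beta_i). Collecting: alpha ∧ beta = (z*(-x + y)) dx ∧ dy + (z*(x + 2*z)) dx ∧ dz + (z*(y + 2*z)) dy ∧ dz.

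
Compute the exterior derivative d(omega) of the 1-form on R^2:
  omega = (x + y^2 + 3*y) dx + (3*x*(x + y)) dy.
d(omega) = (6*x + y - 3) dx ∧ dy

For a 1-form omega = sum_i f_i dx_i, the exterior derivative is
  d(omega) = sum_{i < j} (∂f_j/∂x_i - ∂f_i/∂x_j) dx_i ∧ dx_j.
  coefficient of dx ∧ dy: ∂f_2/∂x - ∂f_1/∂y = ∂(3*x*(x + y))/∂x - ∂(x + y^2 + 3*y)/∂y = 6*x + y - 3
Assembling: d(omega) = (6*x + y - 3) dx ∧ dy.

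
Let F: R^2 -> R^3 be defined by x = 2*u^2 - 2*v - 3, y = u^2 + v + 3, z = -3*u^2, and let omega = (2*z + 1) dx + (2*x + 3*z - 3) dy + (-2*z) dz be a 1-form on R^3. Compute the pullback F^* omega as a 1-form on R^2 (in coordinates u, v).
F^* omega = (2*u*(-35*u^2 - 4*v - 7)) du + (7*u^2 - 4*v - 11) dv

Using F^*(f dg) = (f ∘ F) d(g ∘ F), substitute each coordinate x_i by F_i(u, v) in f_i, and replace dx_i by d F_i = (∂F_i/∂u) du + (∂F_i/∂v) dv.
  For the x component: f_1(F) = 1 - 6*u^2; d F_1 = (4*u) du + (-2) dv
  For the y component: f_2(F) = -5*u^2 - 4*v - 9; d F_2 = (2*u) du + (1) dv
  For the z component: f_3(F) = 6*u^2; d F_3 = (-6*u) du + (0) dv
Combining and collecting du, dv coefficients:
  coeff of du: 2*u*(-35*u^2 - 4*v - 7)
  coeff of dv: 7*u^2 - 4*v - 11
F^* omega = (2*u*(-35*u^2 - 4*v - 7)) du + (7*u^2 - 4*v - 11) dv.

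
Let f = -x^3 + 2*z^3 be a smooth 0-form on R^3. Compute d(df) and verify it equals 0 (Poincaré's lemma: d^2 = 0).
d(df) = 0

Step 1: df = sum_i (∂f/∂x_i) dx_i = (-3*x^2) dx + (0) dy + (6*z^2) dz.
Step 2: Apply d again. Using the 1-form formula, the coefficient of dx ∧ dy in d(df) is ∂^2 f/∂x ∂y - ∂^2 f/∂y ∂x = (0) - (0) = 0 (equality of mixed partials for smooth f).
Similarly for dx ∧ dz and dy ∧ dz — all coefficients vanish. So d(df) = 0.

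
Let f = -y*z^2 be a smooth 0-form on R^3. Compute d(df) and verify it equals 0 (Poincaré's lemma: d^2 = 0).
d(df) = 0

Step 1: df = sum_i (∂f/∂x_i) dx_i = (0) dx + (-z^2) dy + (-2*y*z) dz.
Step 2: Apply d again. Using the 1-form formula, the coefficient of dx ∧ dy in d(df) is ∂^2 f/∂x ∂y - ∂^2 f/∂y ∂x = (0) - (0) = 0 (equality of mixed partials for smooth f).
Similarly for dx ∧ dz and dy ∧ dz — all coefficients vanish. So d(df) = 0.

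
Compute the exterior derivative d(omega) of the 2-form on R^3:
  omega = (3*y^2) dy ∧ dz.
d(omega) = 0

For a 2-form omega = sum_{i<j} g_{ij} dx_i ∧ dx_j, the exterior derivative is
  d(omega) = sum_{i<j} d(g_{ij}) ∧ dx_i ∧ dx_j = sum_{i<j, k} (∂g_{ij}/∂x_k) dx_k ∧ dx_i ∧ dx_j.
Expand each term, using dx_k ∧ dx_i ∧ dx_j = sgn(permutation) dx_{(a)} ∧ dx_{(b)} ∧ dx_{(c)} with (a < b < c) sorted:

Collecting like 3-forms: d(omega) = 0.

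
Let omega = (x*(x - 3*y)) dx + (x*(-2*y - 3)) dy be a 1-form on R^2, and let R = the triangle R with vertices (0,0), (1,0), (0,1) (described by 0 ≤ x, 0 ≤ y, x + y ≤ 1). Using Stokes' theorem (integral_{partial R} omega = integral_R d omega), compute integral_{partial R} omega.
integral_(partial R) omega = -4/3

Stokes: integral_partial_R omega = integral_R d omega with d omega = (∂Q/∂x - ∂P/∂y) dx ∧ dy.
  ∂Q/∂x = -2*y - 3
  ∂P/∂y = -3*x
  integrand = ∂Q/∂x - ∂P/∂y = 3*x - 2*y - 3.
Integrating over R: integral_0^1 integral_0^{1-x} (3*x - 2*y - 3) dy dx = -4/3.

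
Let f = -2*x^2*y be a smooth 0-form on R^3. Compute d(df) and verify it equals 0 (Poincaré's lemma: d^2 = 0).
d(df) = 0

Step 1: df = sum_i (∂f/∂x_i) dx_i = (-4*x*y) dx + (-2*x^2) dy + (0) dz.
Step 2: Apply d again. Using the 1-form formula, the coefficient of dx ∧ dy in d(df) is ∂^2 f/∂x ∂y - ∂^2 f/∂y ∂x = (-4*x) - (-4*x) = 0 (equality of mixed partials for smooth f).
Similarly for dx ∧ dz and dy ∧ dz — all coefficients vanish. So d(df) = 0.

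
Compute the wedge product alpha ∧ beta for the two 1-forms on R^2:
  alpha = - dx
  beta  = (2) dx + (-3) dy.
alpha ∧ beta = (3) dx ∧ dy

Distribute the wedge, using dx_i ∧ dx_j = -dx_j ∧ dx_i and dx_i ∧ dx_i = 0. For each pair (i, j) with i < j, the coefficient of dx_i ∧ dx_j in alpha ∧ beta is (alpha_i * beta_j - alpha_j * beta_i). Collecting: alpha ∧ beta = (3) dx ∧ dy.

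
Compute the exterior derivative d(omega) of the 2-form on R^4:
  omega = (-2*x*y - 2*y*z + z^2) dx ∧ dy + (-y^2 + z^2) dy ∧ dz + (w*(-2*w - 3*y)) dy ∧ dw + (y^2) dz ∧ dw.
d(omega) = (-2*y + 2*z) dx ∧ dy ∧ dz + (2*y) dy ∧ dz ∧ dw

For a 2-form omega = sum_{i<j} g_{ij} dx_i ∧ dx_j, the exterior derivative is
  d(omega) = sum_{i<j} d(g_{ij}) ∧ dx_i ∧ dx_j = sum_{i<j, k} (∂g_{ij}/∂x_k) dx_k ∧ dx_i ∧ dx_j.
Expand each term, using dx_k ∧ dx_i ∧ dx_j = sgn(permutation) dx_{(a)} ∧ dx_{(b)} ∧ dx_{(c)} with (a < b < c) sorted:
  d(-2*x*y - 2*y*z + z^2) includes (∂/∂z)(-2*x*y - 2*y*z + z^2) dz = (-2*y + 2*z) dz, which multiplied by dx ∧ dy gives (-2*y + 2*z) dx ∧ dy ∧ dz
  d(y^2) includes (∂/∂y)(y^2) dy = (2*y) dy, which multiplied by dz ∧ dw gives (2*y) dy ∧ dz ∧ dw
Collecting like 3-forms: d(omega) = (-2*y + 2*z) dx ∧ dy ∧ dz + (2*y) dy ∧ dz ∧ dw.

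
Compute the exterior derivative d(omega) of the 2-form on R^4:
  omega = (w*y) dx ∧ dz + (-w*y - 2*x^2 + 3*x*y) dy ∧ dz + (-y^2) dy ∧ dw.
d(omega) = (-w - 4*x + 3*y) dx ∧ dy ∧ dz + (y) dx ∧ dz ∧ dw + (-y) dy ∧ dz ∧ dw

For a 2-form omega = sum_{i<j} g_{ij} dx_i ∧ dx_j, the exterior derivative is
  d(omega) = sum_{i<j} d(g_{ij}) ∧ dx_i ∧ dx_j = sum_{i<j, k} (∂g_{ij}/∂x_k) dx_k ∧ dx_i ∧ dx_j.
Expand each term, using dx_k ∧ dx_i ∧ dx_j = sgn(permutation) dx_{(a)} ∧ dx_{(b)} ∧ dx_{(c)} with (a < b < c) sorted:
  d(w*y) includes (∂/∂y)(w*y) dy = (w) dy, which multiplied by dx ∧ dz gives (-w) dx ∧ dy ∧ dz
  d(w*y) includes (∂/∂w)(w*y) dw = (y) dw, which multiplied by dx ∧ dz gives (y) dx ∧ dz ∧ dw
  d(-w*y - 2*x^2 + 3*x*y) includes (∂/∂x)(-w*y - 2*x^2 + 3*x*y) dx = (-4*x + 3*y) dx, which multiplied by dy ∧ dz gives (-4*x + 3*y) dx ∧ dy ∧ dz
  d(-w*y - 2*x^2 + 3*x*y) includes (∂/∂w)(-w*y - 2*x^2 + 3*x*y) dw = (-y) dw, which multiplied by dy ∧ dz gives (-y) dy ∧ dz ∧ dw
Collecting like 3-forms: d(omega) = (-w - 4*x + 3*y) dx ∧ dy ∧ dz + (y) dx ∧ dz ∧ dw + (-y) dy ∧ dz ∧ dw.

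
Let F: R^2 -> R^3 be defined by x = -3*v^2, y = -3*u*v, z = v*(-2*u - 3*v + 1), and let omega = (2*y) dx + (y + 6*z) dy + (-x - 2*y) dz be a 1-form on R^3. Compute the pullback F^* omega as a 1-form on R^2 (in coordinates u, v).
F^* omega = (v^2*(33*u + 48*v - 18)) du + (3*v*(11*u^2 + 16*u*v - 4*u - 6*v^2 + v)) dv

Using F^*(f dg) = (f ∘ F) d(g ∘ F), substitute each coordinate x_i by F_i(u, v) in f_i, and replace dx_i by d F_i = (∂F_i/∂u) du + (∂F_i/∂v) dv.
  For the x component: f_1(F) = -6*u*v; d F_1 = (0) du + (-6*v) dv
  For the y component: f_2(F) = 3*v*(-5*u - 6*v + 2); d F_2 = (-3*v) du + (-3*u) dv
  For the z component: f_3(F) = 3*v*(2*u + v); d F_3 = (-2*v) du + (-2*u - 6*v + 1) dv
Combining and collecting du, dv coefficients:
  coeff of du: v^2*(33*u + 48*v - 18)
  coeff of dv: 3*v*(11*u^2 + 16*u*v - 4*u - 6*v^2 + v)
F^* omega = (v^2*(33*u + 48*v - 18)) du + (3*v*(11*u^2 + 16*u*v - 4*u - 6*v^2 + v)) dv.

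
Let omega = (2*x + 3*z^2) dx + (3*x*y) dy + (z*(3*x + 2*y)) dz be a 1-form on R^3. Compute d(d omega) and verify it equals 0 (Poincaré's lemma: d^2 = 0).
d(d omega) = 0

Step 1: d omega = sum_{i<j} (∂f_j/∂x_i - ∂f_i/∂x_j) dx_i ∧ dx_j:
  coeff of dx ∧ dy: 3*y
  coeff of dx ∧ dz: -3*z
  coeff of dy ∧ dz: 2*z
Step 2: Apply d again to each 2-form coefficient. The only possible 3-form in R^3 is dx ∧ dy ∧ dz, with coefficient
  ∂(coeff of dy∧dz)/∂x - ∂(coeff of dx∧dz)/∂y + ∂(coeff of dx∧dy)/∂z
  = ∂/∂x (2*z) - ∂/∂y (-3*z) + ∂/∂z (3*y).
Each of these terms simplifies to sums of mixed partials that cancel in pairs. The result is 0 (by equality of mixed partials for smooth functions — Schwarz / Clairaut).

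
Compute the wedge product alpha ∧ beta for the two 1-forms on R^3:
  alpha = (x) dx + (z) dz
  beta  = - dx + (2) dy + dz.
alpha ∧ beta = (2*x) dx ∧ dy + (x + z) dx ∧ dz + (-2*z) dy ∧ dz

Distribute the wedge, using dx_i ∧ dx_j = -dx_j ∧ dx_i and dx_i ∧ dx_i = 0. For each pair (i, j) with i < j, the coefficient of dx_i ∧ dx_j in alpha ∧ beta is (alpha_i * beta_j - alpha_j * beta_i). Collecting: alpha ∧ beta = (2*x) dx ∧ dy + (x + z) dx ∧ dz + (-2*z) dy ∧ dz.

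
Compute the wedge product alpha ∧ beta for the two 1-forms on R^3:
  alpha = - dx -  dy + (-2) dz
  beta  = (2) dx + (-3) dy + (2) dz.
alpha ∧ beta = (5) dx ∧ dy + (2) dx ∧ dz + (-8) dy ∧ dz

Distribute the wedge, using dx_i ∧ dx_j = -dx_j ∧ dx_i and dx_i ∧ dx_i = 0. For each pair (i, j) with i < j, the coefficient of dx_i ∧ dx_j in alpha ∧ beta is (alpha_i * beta_j - alpha_j * beta_i). Collecting: alpha ∧ beta = (5) dx ∧ dy + (2) dx ∧ dz + (-8) dy ∧ dz.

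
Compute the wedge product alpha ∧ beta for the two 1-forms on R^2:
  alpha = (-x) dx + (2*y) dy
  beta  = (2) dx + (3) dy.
alpha ∧ beta = (-3*x - 4*y) dx ∧ dy

Distribute the wedge, using dx_i ∧ dx_j = -dx_j ∧ dx_i and dx_i ∧ dx_i = 0. For each pair (i, j) with i < j, the coefficient of dx_i ∧ dx_j in alpha ∧ beta is (alpha_i * beta_j - alpha_j * beta_i). Collecting: alpha ∧ beta = (-3*x - 4*y) dx ∧ dy.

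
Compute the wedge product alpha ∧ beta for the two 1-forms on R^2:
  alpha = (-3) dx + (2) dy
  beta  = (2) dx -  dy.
alpha ∧ beta = (-1) dx ∧ dy

Distribute the wedge, using dx_i ∧ dx_j = -dx_j ∧ dx_i and dx_i ∧ dx_i = 0. For each pair (i, j) with i < j, the coefficient of dx_i ∧ dx_j in alpha ∧ beta is (alpha_i * beta_j - alpha_j * beta_i). Collecting: alpha ∧ beta = (-1) dx ∧ dy.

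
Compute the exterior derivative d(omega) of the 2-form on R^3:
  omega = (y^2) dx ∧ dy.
d(omega) = 0

For a 2-form omega = sum_{i<j} g_{ij} dx_i ∧ dx_j, the exterior derivative is
  d(omega) = sum_{i<j} d(g_{ij}) ∧ dx_i ∧ dx_j = sum_{i<j, k} (∂g_{ij}/∂x_k) dx_k ∧ dx_i ∧ dx_j.
Expand each term, using dx_k ∧ dx_i ∧ dx_j = sgn(permutation) dx_{(a)} ∧ dx_{(b)} ∧ dx_{(c)} with (a < b < c) sorted:

Collecting like 3-forms: d(omega) = 0.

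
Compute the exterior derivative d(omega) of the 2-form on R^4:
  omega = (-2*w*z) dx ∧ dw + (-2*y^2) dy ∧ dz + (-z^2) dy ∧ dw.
d(omega) = (2*w) dx ∧ dz ∧ dw + (2*z) dy ∧ dz ∧ dw

For a 2-form omega = sum_{i<j} g_{ij} dx_i ∧ dx_j, the exterior derivative is
  d(omega) = sum_{i<j} d(g_{ij}) ∧ dx_i ∧ dx_j = sum_{i<j, k} (∂g_{ij}/∂x_k) dx_k ∧ dx_i ∧ dx_j.
Expand each term, using dx_k ∧ dx_i ∧ dx_j = sgn(permutation) dx_{(a)} ∧ dx_{(b)} ∧ dx_{(c)} with (a < b < c) sorted:
  d(-2*w*z) includes (∂/∂z)(-2*w*z) dz = (-2*w) dz, which multiplied by dx ∧ dw gives (2*w) dx ∧ dz ∧ dw
  d(-z^2) includes (∂/∂z)(-z^2) dz = (-2*z) dz, which multiplied by dy ∧ dw gives (2*z) dy ∧ dz ∧ dw
Collecting like 3-forms: d(omega) = (2*w) dx ∧ dz ∧ dw + (2*z) dy ∧ dz ∧ dw.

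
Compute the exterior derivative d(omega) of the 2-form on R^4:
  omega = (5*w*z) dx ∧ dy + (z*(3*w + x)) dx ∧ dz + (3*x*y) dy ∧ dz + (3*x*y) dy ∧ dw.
d(omega) = (5*w + 3*y) dx ∧ dy ∧ dz + (3*y + 5*z) dx ∧ dy ∧ dw + (3*z) dx ∧ dz ∧ dw

For a 2-form omega = sum_{i<j} g_{ij} dx_i ∧ dx_j, the exterior derivative is
  d(omega) = sum_{i<j} d(g_{ij}) ∧ dx_i ∧ dx_j = sum_{i<j, k} (∂g_{ij}/∂x_k) dx_k ∧ dx_i ∧ dx_j.
Expand each term, using dx_k ∧ dx_i ∧ dx_j = sgn(permutation) dx_{(a)} ∧ dx_{(b)} ∧ dx_{(c)} with (a < b < c) sorted:
  d(5*w*z) includes (∂/∂z)(5*w*z) dz = (5*w) dz, which multiplied by dx ∧ dy gives (5*w) dx ∧ dy ∧ dz
  d(5*w*z) includes (∂/∂w)(5*w*z) dw = (5*z) dw, which multiplied by dx ∧ dy gives (5*z) dx ∧ dy ∧ dw
  d(z*(3*w + x)) includes (∂/∂w)(z*(3*w + x)) dw = (3*z) dw, which multiplied by dx ∧ dz gives (3*z) dx ∧ dz ∧ dw
  d(3*x*y) includes (∂/∂x)(3*x*y) dx = (3*y) dx, which multiplied by dy ∧ dz gives (3*y) dx ∧ dy ∧ dz
  d(3*x*y) includes (∂/∂x)(3*x*y) dx = (3*y) dx, which multiplied by dy ∧ dw gives (3*y) dx ∧ dy ∧ dw
Collecting like 3-forms: d(omega) = (5*w + 3*y) dx ∧ dy ∧ dz + (3*y + 5*z) dx ∧ dy ∧ dw + (3*z) dx ∧ dz ∧ dw.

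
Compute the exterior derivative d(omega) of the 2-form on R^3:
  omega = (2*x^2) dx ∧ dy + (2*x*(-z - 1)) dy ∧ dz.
d(omega) = (-2*z - 2) dx ∧ dy ∧ dz

For a 2-form omega = sum_{i<j} g_{ij} dx_i ∧ dx_j, the exterior derivative is
  d(omega) = sum_{i<j} d(g_{ij}) ∧ dx_i ∧ dx_j = sum_{i<j, k} (∂g_{ij}/∂x_k) dx_k ∧ dx_i ∧ dx_j.
Expand each term, using dx_k ∧ dx_i ∧ dx_j = sgn(permutation) dx_{(a)} ∧ dx_{(b)} ∧ dx_{(c)} with (a < b < c) sorted:
  d(2*x*(-z - 1)) includes (∂/∂x)(2*x*(-z - 1)) dx = (-2*z - 2) dx, which multiplied by dy ∧ dz gives (-2*z - 2) dx ∧ dy ∧ dz
Collecting like 3-forms: d(omega) = (-2*z - 2) dx ∧ dy ∧ dz.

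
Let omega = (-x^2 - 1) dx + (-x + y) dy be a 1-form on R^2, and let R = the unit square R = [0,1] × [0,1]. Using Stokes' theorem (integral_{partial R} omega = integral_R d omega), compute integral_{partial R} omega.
integral_(partial R) omega = -1

Stokes: integral_partial_R omega = integral_R d omega with d omega = (∂Q/∂x - ∂P/∂y) dx ∧ dy.
  ∂Q/∂x = -1
  ∂P/∂y = 0
  integrand = ∂Q/∂x - ∂P/∂y = -1.
Integrating over R: integral_0^1 integral_0^1 (-1) dx dy = -1.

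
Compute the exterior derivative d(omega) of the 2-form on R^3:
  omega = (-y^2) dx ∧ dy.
d(omega) = 0

For a 2-form omega = sum_{i<j} g_{ij} dx_i ∧ dx_j, the exterior derivative is
  d(omega) = sum_{i<j} d(g_{ij}) ∧ dx_i ∧ dx_j = sum_{i<j, k} (∂g_{ij}/∂x_k) dx_k ∧ dx_i ∧ dx_j.
Expand each term, using dx_k ∧ dx_i ∧ dx_j = sgn(permutation) dx_{(a)} ∧ dx_{(b)} ∧ dx_{(c)} with (a < b < c) sorted:

Collecting like 3-forms: d(omega) = 0.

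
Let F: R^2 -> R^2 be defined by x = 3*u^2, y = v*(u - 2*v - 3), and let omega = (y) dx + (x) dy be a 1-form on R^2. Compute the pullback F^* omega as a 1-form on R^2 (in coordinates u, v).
F^* omega = (3*u*v*(3*u - 4*v - 6)) du + (3*u^2*(u - 4*v - 3)) dv

Using F^*(f dg) = (f ∘ F) d(g ∘ F), substitute each coordinate x_i by F_i(u, v) in f_i, and replace dx_i by d F_i = (∂F_i/∂u) du + (∂F_i/∂v) dv.
  For the x component: f_1(F) = v*(u - 2*v - 3); d F_1 = (6*u) du + (0) dv
  For the y component: f_2(F) = 3*u^2; d F_2 = (v) du + (u - 4*v - 3) dv
Combining and collecting du, dv coefficients:
  coeff of du: 3*u*v*(3*u - 4*v - 6)
  coeff of dv: 3*u^2*(u - 4*v - 3)
F^* omega = (3*u*v*(3*u - 4*v - 6)) du + (3*u^2*(u - 4*v - 3)) dv.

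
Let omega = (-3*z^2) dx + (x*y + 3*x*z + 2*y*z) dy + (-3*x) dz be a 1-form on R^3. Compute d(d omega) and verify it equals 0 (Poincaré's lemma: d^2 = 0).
d(d omega) = 0

Step 1: d omega = sum_{i<j} (∂f_j/∂x_i - ∂f_i/∂x_j) dx_i ∧ dx_j:
  coeff of dx ∧ dy: y + 3*z
  coeff of dx ∧ dz: 6*z - 3
  coeff of dy ∧ dz: -3*x - 2*y
Step 2: Apply d again to each 2-form coefficient. The only possible 3-form in R^3 is dx ∧ dy ∧ dz, with coefficient
  ∂(coeff of dy∧dz)/∂x - ∂(coeff of dx∧dz)/∂y + ∂(coeff of dx∧dy)/∂z
  = ∂/∂x (-3*x - 2*y) - ∂/∂y (6*z - 3) + ∂/∂z (y + 3*z).
Each of these terms simplifies to sums of mixed partials that cancel in pairs. The result is 0 (by equality of mixed partials for smooth functions — Schwarz / Clairaut).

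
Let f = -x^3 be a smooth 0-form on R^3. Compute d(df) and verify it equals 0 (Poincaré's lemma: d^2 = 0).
d(df) = 0

Step 1: df = sum_i (∂f/∂x_i) dx_i = (-3*x^2) dx + (0) dy + (0) dz.
Step 2: Apply d again. Using the 1-form formula, the coefficient of dx ∧ dy in d(df) is ∂^2 f/∂x ∂y - ∂^2 f/∂y ∂x = (0) - (0) = 0 (equality of mixed partials for smooth f).
Similarly for dx ∧ dz and dy ∧ dz — all coefficients vanish. So d(df) = 0.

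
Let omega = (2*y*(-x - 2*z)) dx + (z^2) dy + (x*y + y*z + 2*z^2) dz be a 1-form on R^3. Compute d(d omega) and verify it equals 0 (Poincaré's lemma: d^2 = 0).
d(d omega) = 0

Step 1: d omega = sum_{i<j} (∂f_j/∂x_i - ∂f_i/∂x_j) dx_i ∧ dx_j:
  coeff of dx ∧ dy: 2*x + 4*z
  coeff of dx ∧ dz: 5*y
  coeff of dy ∧ dz: x - z
Step 2: Apply d again to each 2-form coefficient. The only possible 3-form in R^3 is dx ∧ dy ∧ dz, with coefficient
  ∂(coeff of dy∧dz)/∂x - ∂(coeff of dx∧dz)/∂y + ∂(coeff of dx∧dy)/∂z
  = ∂/∂x (x - z) - ∂/∂y (5*y) + ∂/∂z (2*x + 4*z).
Each of these terms simplifies to sums of mixed partials that cancel in pairs. The result is 0 (by equality of mixed partials for smooth functions — Schwarz / Clairaut).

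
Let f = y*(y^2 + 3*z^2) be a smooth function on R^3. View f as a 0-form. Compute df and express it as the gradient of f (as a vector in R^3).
df = (0) dx + (3*y^2 + 3*z^2) dy + (6*y*z) dz; grad f = (0, 3*y^2 + 3*z^2, 6*y*z)

For a 0-form f, d f = (∂f/∂x) dx + (∂f/∂y) dy + (∂f/∂z) dz. The components of the vector representation are exactly the entries of grad f in Cartesian coordinates:
  ∂f/∂x = 0
  ∂f/∂y = 3*y^2 + 3*z^2
  ∂f/∂z = 6*y*z.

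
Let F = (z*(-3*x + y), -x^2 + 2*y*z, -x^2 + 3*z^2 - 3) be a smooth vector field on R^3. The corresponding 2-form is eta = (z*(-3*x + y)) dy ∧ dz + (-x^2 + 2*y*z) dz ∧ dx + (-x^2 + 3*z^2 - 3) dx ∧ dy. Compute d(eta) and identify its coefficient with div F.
d(eta) = (5*z) dx ∧ dy ∧ dz; div F = 5*z

For a 2-form in R^3 of the form above, applying d gives a 3-form with coefficient ∂P/∂x + ∂Q/∂y + ∂R/∂z:
  ∂P/∂x = -3*z
  ∂Q/∂y = 2*z
  ∂R/∂z = 6*z
Sum = 5*z, which is exactly div F.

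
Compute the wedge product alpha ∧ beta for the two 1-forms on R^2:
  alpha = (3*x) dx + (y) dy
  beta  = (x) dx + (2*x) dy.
alpha ∧ beta = (x*(6*x - y)) dx ∧ dy

Distribute the wedge, using dx_i ∧ dx_j = -dx_j ∧ dx_i and dx_i ∧ dx_i = 0. For each pair (i, j) with i < j, the coefficient of dx_i ∧ dx_j in alpha ∧ beta is (alpha_i * beta_j - alpha_j * beta_i). Collecting: alpha ∧ beta = (x*(6*x - y)) dx ∧ dy.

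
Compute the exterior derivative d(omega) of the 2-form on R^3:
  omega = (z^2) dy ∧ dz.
d(omega) = 0

For a 2-form omega = sum_{i<j} g_{ij} dx_i ∧ dx_j, the exterior derivative is
  d(omega) = sum_{i<j} d(g_{ij}) ∧ dx_i ∧ dx_j = sum_{i<j, k} (∂g_{ij}/∂x_k) dx_k ∧ dx_i ∧ dx_j.
Expand each term, using dx_k ∧ dx_i ∧ dx_j = sgn(permutation) dx_{(a)} ∧ dx_{(b)} ∧ dx_{(c)} with (a < b < c) sorted:

Collecting like 3-forms: d(omega) = 0.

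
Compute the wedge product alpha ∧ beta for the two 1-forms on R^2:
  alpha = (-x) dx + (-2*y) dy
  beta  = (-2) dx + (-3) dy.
alpha ∧ beta = (3*x - 4*y) dx ∧ dy

Distribute the wedge, using dx_i ∧ dx_j = -dx_j ∧ dx_i and dx_i ∧ dx_i = 0. For each pair (i, j) with i < j, the coefficient of dx_i ∧ dx_j in alpha ∧ beta is (alpha_i * beta_j - alpha_j * beta_i). Collecting: alpha ∧ beta = (3*x - 4*y) dx ∧ dy.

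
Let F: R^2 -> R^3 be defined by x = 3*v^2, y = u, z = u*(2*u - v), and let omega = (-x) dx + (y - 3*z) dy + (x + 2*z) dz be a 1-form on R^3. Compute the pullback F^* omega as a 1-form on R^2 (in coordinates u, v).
F^* omega = (16*u^3 - 12*u^2*v - 6*u^2 + 14*u*v^2 + 3*u*v + u - 3*v^3) du + (-4*u^3 + 2*u^2*v - 3*u*v^2 - 18*v^3) dv

Using F^*(f dg) = (f ∘ F) d(g ∘ F), substitute each coordinate x_i by F_i(u, v) in f_i, and replace dx_i by d F_i = (∂F_i/∂u) du + (∂F_i/∂v) dv.
  For the x component: f_1(F) = -3*v^2; d F_1 = (0) du + (6*v) dv
  For the y component: f_2(F) = u*(-6*u + 3*v + 1); d F_2 = (1) du + (0) dv
  For the z component: f_3(F) = 4*u^2 - 2*u*v + 3*v^2; d F_3 = (4*u - v) du + (-u) dv
Combining and collecting du, dv coefficients:
  coeff of du: 16*u^3 - 12*u^2*v - 6*u^2 + 14*u*v^2 + 3*u*v + u - 3*v^3
  coeff of dv: -4*u^3 + 2*u^2*v - 3*u*v^2 - 18*v^3
F^* omega = (16*u^3 - 12*u^2*v - 6*u^2 + 14*u*v^2 + 3*u*v + u - 3*v^3) du + (-4*u^3 + 2*u^2*v - 3*u*v^2 - 18*v^3) dv.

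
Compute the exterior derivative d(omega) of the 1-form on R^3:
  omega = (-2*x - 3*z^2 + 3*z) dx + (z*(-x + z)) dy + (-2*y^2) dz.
d(omega) = (-z) dx ∧ dy + (6*z - 3) dx ∧ dz + (x - 4*y - 2*z) dy ∧ dz

For a 1-form omega = sum_i f_i dx_i, the exterior derivative is
  d(omega) = sum_{i < j} (∂f_j/∂x_i - ∂f_i/∂x_j) dx_i ∧ dx_j.
  coefficient of dx ∧ dy: ∂f_2/∂x - ∂f_1/∂y = ∂(z*(-x + z))/∂x - ∂(-2*x - 3*z^2 + 3*z)/∂y = -z
  coefficient of dx ∧ dz: ∂f_3/∂x - ∂f_1/∂z = ∂(-2*y^2)/∂x - ∂(-2*x - 3*z^2 + 3*z)/∂z = 6*z - 3
  coefficient of dy ∧ dz: ∂f_3/∂y - ∂f_2/∂z = ∂(-2*y^2)/∂y - ∂(z*(-x + z))/∂z = x - 4*y - 2*z
Assembling: d(omega) = (-z) dx ∧ dy + (6*z - 3) dx ∧ dz + (x - 4*y - 2*z) dy ∧ dz.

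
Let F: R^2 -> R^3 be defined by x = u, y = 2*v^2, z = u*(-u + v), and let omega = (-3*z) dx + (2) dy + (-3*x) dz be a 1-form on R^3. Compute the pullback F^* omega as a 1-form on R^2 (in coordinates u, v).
F^* omega = (3*u*(3*u - 2*v)) du + (-3*u^2 + 8*v) dv

Using F^*(f dg) = (f ∘ F) d(g ∘ F), substitute each coordinate x_i by F_i(u, v) in f_i, and replace dx_i by d F_i = (∂F_i/∂u) du + (∂F_i/∂v) dv.
  For the x component: f_1(F) = 3*u*(u - v); d F_1 = (1) du + (0) dv
  For the y component: f_2(F) = 2; d F_2 = (0) du + (4*v) dv
  For the z component: f_3(F) = -3*u; d F_3 = (-2*u + v) du + (u) dv
Combining and collecting du, dv coefficients:
  coeff of du: 3*u*(3*u - 2*v)
  coeff of dv: -3*u^2 + 8*v
F^* omega = (3*u*(3*u - 2*v)) du + (-3*u^2 + 8*v) dv.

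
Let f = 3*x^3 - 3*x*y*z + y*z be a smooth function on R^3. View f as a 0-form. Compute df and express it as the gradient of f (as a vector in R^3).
df = (9*x^2 - 3*y*z) dx + (z*(1 - 3*x)) dy + (y*(1 - 3*x)) dz; grad f = (9*x^2 - 3*y*z, z*(1 - 3*x), y*(1 - 3*x))

For a 0-form f, d f = (∂f/∂x) dx + (∂f/∂y) dy + (∂f/∂z) dz. The components of the vector representation are exactly the entries of grad f in Cartesian coordinates:
  ∂f/∂x = 9*x^2 - 3*y*z
  ∂f/∂y = z*(1 - 3*x)
  ∂f/∂z = y*(1 - 3*x).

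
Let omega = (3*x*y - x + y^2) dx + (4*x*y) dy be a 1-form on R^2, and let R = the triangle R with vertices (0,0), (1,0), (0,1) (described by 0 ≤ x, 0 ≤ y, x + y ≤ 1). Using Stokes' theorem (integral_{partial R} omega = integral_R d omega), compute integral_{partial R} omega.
integral_(partial R) omega = -1/6

Stokes: integral_partial_R omega = integral_R d omega with d omega = (∂Q/∂x - ∂P/∂y) dx ∧ dy.
  ∂Q/∂x = 4*y
  ∂P/∂y = 3*x + 2*y
  integrand = ∂Q/∂x - ∂P/∂y = -3*x + 2*y.
Integrating over R: integral_0^1 integral_0^{1-x} (-3*x + 2*y) dy dx = -1/6.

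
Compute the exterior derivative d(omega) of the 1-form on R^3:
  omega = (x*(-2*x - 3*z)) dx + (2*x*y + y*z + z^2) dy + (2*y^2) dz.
d(omega) = (2*y) dx ∧ dy + (3*x) dx ∧ dz + (3*y - 2*z) dy ∧ dz

For a 1-form omega = sum_i f_i dx_i, the exterior derivative is
  d(omega) = sum_{i < j} (∂f_j/∂x_i - ∂f_i/∂x_j) dx_i ∧ dx_j.
  coefficient of dx ∧ dy: ∂f_2/∂x - ∂f_1/∂y = ∂(2*x*y + y*z + z^2)/∂x - ∂(x*(-2*x - 3*z))/∂y = 2*y
  coefficient of dx ∧ dz: ∂f_3/∂x - ∂f_1/∂z = ∂(2*y^2)/∂x - ∂(x*(-2*x - 3*z))/∂z = 3*x
  coefficient of dy ∧ dz: ∂f_3/∂y - ∂f_2/∂z = ∂(2*y^2)/∂y - ∂(2*x*y + y*z + z^2)/∂z = 3*y - 2*z
Assembling: d(omega) = (2*y) dx ∧ dy + (3*x) dx ∧ dz + (3*y - 2*z) dy ∧ dz.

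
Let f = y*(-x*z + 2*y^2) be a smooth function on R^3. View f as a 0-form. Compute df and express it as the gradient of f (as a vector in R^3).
df = (-y*z) dx + (-x*z + 6*y^2) dy + (-x*y) dz; grad f = (-y*z, -x*z + 6*y^2, -x*y)

For a 0-form f, d f = (∂f/∂x) dx + (∂f/∂y) dy + (∂f/∂z) dz. The components of the vector representation are exactly the entries of grad f in Cartesian coordinates:
  ∂f/∂x = -y*z
  ∂f/∂y = -x*z + 6*y^2
  ∂f/∂z = -x*y.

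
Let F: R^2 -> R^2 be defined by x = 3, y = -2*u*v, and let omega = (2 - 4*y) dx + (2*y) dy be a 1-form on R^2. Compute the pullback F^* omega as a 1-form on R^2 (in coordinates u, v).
F^* omega = (8*u*v^2) du + (8*u^2*v) dv

Using F^*(f dg) = (f ∘ F) d(g ∘ F), substitute each coordinate x_i by F_i(u, v) in f_i, and replace dx_i by d F_i = (∂F_i/∂u) du + (∂F_i/∂v) dv.
  For the x component: f_1(F) = 8*u*v + 2; d F_1 = (0) du + (0) dv
  For the y component: f_2(F) = -4*u*v; d F_2 = (-2*v) du + (-2*u) dv
Combining and collecting du, dv coefficients:
  coeff of du: 8*u*v^2
  coeff of dv: 8*u^2*v
F^* omega = (8*u*v^2) du + (8*u^2*v) dv.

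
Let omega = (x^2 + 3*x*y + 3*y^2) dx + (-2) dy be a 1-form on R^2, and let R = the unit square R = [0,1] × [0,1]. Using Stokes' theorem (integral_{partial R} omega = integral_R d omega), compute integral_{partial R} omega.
integral_(partial R) omega = -9/2

Stokes: integral_partial_R omega = integral_R d omega with d omega = (∂Q/∂x - ∂P/∂y) dx ∧ dy.
  ∂Q/∂x = 0
  ∂P/∂y = 3*x + 6*y
  integrand = ∂Q/∂x - ∂P/∂y = -3*x - 6*y.
Integrating over R: integral_0^1 integral_0^1 (-3*x - 6*y) dx dy = -9/2.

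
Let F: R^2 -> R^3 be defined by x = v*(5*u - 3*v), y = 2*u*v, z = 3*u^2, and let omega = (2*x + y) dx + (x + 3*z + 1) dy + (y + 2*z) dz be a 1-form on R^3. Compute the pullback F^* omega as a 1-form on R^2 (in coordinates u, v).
F^* omega = (36*u^3 + 30*u^2*v + 70*u*v^2 - 36*v^3 + 2*v) du + (18*u^3 + 70*u^2*v - 108*u*v^2 + 2*u + 36*v^3) dv

Using F^*(f dg) = (f ∘ F) d(g ∘ F), substitute each coordinate x_i by F_i(u, v) in f_i, and replace dx_i by d F_i = (∂F_i/∂u) du + (∂F_i/∂v) dv.
  For the x component: f_1(F) = 6*v*(2*u - v); d F_1 = (5*v) du + (5*u - 6*v) dv
  For the y component: f_2(F) = 9*u^2 + 5*u*v - 3*v^2 + 1; d F_2 = (2*v) du + (2*u) dv
  For the z component: f_3(F) = 2*u*(3*u + v); d F_3 = (6*u) du + (0) dv
Combining and collecting du, dv coefficients:
  coeff of du: 36*u^3 + 30*u^2*v + 70*u*v^2 - 36*v^3 + 2*v
  coeff of dv: 18*u^3 + 70*u^2*v - 108*u*v^2 + 2*u + 36*v^3
F^* omega = (36*u^3 + 30*u^2*v + 70*u*v^2 - 36*v^3 + 2*v) du + (18*u^3 + 70*u^2*v - 108*u*v^2 + 2*u + 36*v^3) dv.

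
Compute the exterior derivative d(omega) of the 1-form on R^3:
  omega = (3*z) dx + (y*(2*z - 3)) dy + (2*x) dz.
d(omega) = (-1) dx ∧ dz + (-2*y) dy ∧ dz

For a 1-form omega = sum_i f_i dx_i, the exterior derivative is
  d(omega) = sum_{i < j} (∂f_j/∂x_i - ∂f_i/∂x_j) dx_i ∧ dx_j.
  coefficient of dx ∧ dz: ∂f_3/∂x - ∂f_1/∂z = ∂(2*x)/∂x - ∂(3*z)/∂z = -1
  coefficient of dy ∧ dz: ∂f_3/∂y - ∂f_2/∂z = ∂(2*x)/∂y - ∂(y*(2*z - 3))/∂z = -2*y
Assembling: d(omega) = (-1) dx ∧ dz + (-2*y) dy ∧ dz.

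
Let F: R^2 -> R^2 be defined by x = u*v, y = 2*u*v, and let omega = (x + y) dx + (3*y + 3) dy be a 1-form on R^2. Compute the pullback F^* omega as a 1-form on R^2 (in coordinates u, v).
F^* omega = (3*v*(5*u*v + 2)) du + (3*u*(5*u*v + 2)) dv

Using F^*(f dg) = (f ∘ F) d(g ∘ F), substitute each coordinate x_i by F_i(u, v) in f_i, and replace dx_i by d F_i = (∂F_i/∂u) du + (∂F_i/∂v) dv.
  For the x component: f_1(F) = 3*u*v; d F_1 = (v) du + (u) dv
  For the y component: f_2(F) = 6*u*v + 3; d F_2 = (2*v) du + (2*u) dv
Combining and collecting du, dv coefficients:
  coeff of du: 3*v*(5*u*v + 2)
  coeff of dv: 3*u*(5*u*v + 2)
F^* omega = (3*v*(5*u*v + 2)) du + (3*u*(5*u*v + 2)) dv.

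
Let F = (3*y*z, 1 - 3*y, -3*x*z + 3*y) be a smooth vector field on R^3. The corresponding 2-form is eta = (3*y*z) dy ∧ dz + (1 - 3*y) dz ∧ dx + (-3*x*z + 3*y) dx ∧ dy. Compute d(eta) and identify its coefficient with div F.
d(eta) = (-3*x - 3) dx ∧ dy ∧ dz; div F = -3*x - 3

For a 2-form in R^3 of the form above, applying d gives a 3-form with coefficient ∂P/∂x + ∂Q/∂y + ∂R/∂z:
  ∂P/∂x = 0
  ∂Q/∂y = -3
  ∂R/∂z = -3*x
Sum = -3*x - 3, which is exactly div F.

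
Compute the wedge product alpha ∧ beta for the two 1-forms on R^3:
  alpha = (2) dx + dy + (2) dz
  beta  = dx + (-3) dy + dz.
alpha ∧ beta = (-7) dx ∧ dy + (7) dy ∧ dz

Distribute the wedge, using dx_i ∧ dx_j = -dx_j ∧ dx_i and dx_i ∧ dx_i = 0. For each pair (i, j) with i < j, the coefficient of dx_i ∧ dx_j in alpha ∧ beta is (alpha_i * beta_j - alpha_j * beta_i). Collecting: alpha ∧ beta = (-7) dx ∧ dy + (7) dy ∧ dz.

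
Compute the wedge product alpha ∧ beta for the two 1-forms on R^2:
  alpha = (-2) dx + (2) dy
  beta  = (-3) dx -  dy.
alpha ∧ beta = (8) dx ∧ dy

Distribute the wedge, using dx_i ∧ dx_j = -dx_j ∧ dx_i and dx_i ∧ dx_i = 0. For each pair (i, j) with i < j, the coefficient of dx_i ∧ dx_j in alpha ∧ beta is (alpha_i * beta_j - alpha_j * beta_i). Collecting: alpha ∧ beta = (8) dx ∧ dy.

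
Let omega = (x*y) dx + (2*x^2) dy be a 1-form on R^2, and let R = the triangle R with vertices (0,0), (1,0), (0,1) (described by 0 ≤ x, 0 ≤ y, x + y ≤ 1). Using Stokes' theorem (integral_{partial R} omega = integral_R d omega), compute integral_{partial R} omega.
integral_(partial R) omega = 1/2

Stokes: integral_partial_R omega = integral_R d omega with d omega = (∂Q/∂x - ∂P/∂y) dx ∧ dy.
  ∂Q/∂x = 4*x
  ∂P/∂y = x
  integrand = ∂Q/∂x - ∂P/∂y = 3*x.
Integrating over R: integral_0^1 integral_0^{1-x} (3*x) dy dx = 1/2.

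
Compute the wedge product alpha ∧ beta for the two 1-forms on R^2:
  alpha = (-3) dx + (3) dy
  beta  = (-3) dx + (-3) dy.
alpha ∧ beta = (18) dx ∧ dy

Distribute the wedge, using dx_i ∧ dx_j = -dx_j ∧ dx_i and dx_i ∧ dx_i = 0. For each pair (i, j) with i < j, the coefficient of dx_i ∧ dx_j in alpha ∧ beta is (alpha_i * beta_j - alpha_j * beta_i). Collecting: alpha ∧ beta = (18) dx ∧ dy.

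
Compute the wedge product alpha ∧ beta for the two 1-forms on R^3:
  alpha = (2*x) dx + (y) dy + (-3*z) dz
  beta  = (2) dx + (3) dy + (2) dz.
alpha ∧ beta = (6*x - 2*y) dx ∧ dy + (4*x + 6*z) dx ∧ dz + (2*y + 9*z) dy ∧ dz

Distribute the wedge, using dx_i ∧ dx_j = -dx_j ∧ dx_i and dx_i ∧ dx_i = 0. For each pair (i, j) with i < j, the coefficient of dx_i ∧ dx_j in alpha ∧ beta is (alpha_i * beta_j - alpha_j * beta_i). Collecting: alpha ∧ beta = (6*x - 2*y) dx ∧ dy + (4*x + 6*z) dx ∧ dz + (2*y + 9*z) dy ∧ dz.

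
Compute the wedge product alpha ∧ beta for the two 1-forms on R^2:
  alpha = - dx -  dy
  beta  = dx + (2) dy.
alpha ∧ beta = (-1) dx ∧ dy

Distribute the wedge, using dx_i ∧ dx_j = -dx_j ∧ dx_i and dx_i ∧ dx_i = 0. For each pair (i, j) with i < j, the coefficient of dx_i ∧ dx_j in alpha ∧ beta is (alpha_i * beta_j - alpha_j * beta_i). Collecting: alpha ∧ beta = (-1) dx ∧ dy.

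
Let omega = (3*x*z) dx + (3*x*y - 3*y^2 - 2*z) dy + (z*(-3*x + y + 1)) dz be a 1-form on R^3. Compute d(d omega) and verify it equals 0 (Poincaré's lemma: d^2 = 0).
d(d omega) = 0

Step 1: d omega = sum_{i<j} (∂f_j/∂x_i - ∂f_i/∂x_j) dx_i ∧ dx_j:
  coeff of dx ∧ dy: 3*y
  coeff of dx ∧ dz: -3*x - 3*z
  coeff of dy ∧ dz: z + 2
Step 2: Apply d again to each 2-form coefficient. The only possible 3-form in R^3 is dx ∧ dy ∧ dz, with coefficient
  ∂(coeff of dy∧dz)/∂x - ∂(coeff of dx∧dz)/∂y + ∂(coeff of dx∧dy)/∂z
  = ∂/∂x (z + 2) - ∂/∂y (-3*x - 3*z) + ∂/∂z (3*y).
Each of these terms simplifies to sums of mixed partials that cancel in pairs. The result is 0 (by equality of mixed partials for smooth functions — Schwarz / Clairaut).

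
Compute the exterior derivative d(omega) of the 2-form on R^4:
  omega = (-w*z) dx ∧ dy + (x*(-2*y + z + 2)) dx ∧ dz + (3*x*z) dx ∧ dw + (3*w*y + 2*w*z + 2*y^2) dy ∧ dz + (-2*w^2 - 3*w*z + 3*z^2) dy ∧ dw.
d(omega) = (-w + 2*x) dx ∧ dy ∧ dz + (-z) dx ∧ dy ∧ dw + (-3*x) dx ∧ dz ∧ dw + (3*w + 3*y - 4*z) dy ∧ dz ∧ dw

For a 2-form omega = sum_{i<j} g_{ij} dx_i ∧ dx_j, the exterior derivative is
  d(omega) = sum_{i<j} d(g_{ij}) ∧ dx_i ∧ dx_j = sum_{i<j, k} (∂g_{ij}/∂x_k) dx_k ∧ dx_i ∧ dx_j.
Expand each term, using dx_k ∧ dx_i ∧ dx_j = sgn(permutation) dx_{(a)} ∧ dx_{(b)} ∧ dx_{(c)} with (a < b < c) sorted:
  d(-w*z) includes (∂/∂z)(-w*z) dz = (-w) dz, which multiplied by dx ∧ dy gives (-w) dx ∧ dy ∧ dz
  d(-w*z) includes (∂/∂w)(-w*z) dw = (-z) dw, which multiplied by dx ∧ dy gives (-z) dx ∧ dy ∧ dw
  d(x*(-2*y + z + 2)) includes (∂/∂y)(x*(-2*y + z + 2)) dy = (-2*x) dy, which multiplied by dx ∧ dz gives (2*x) dx ∧ dy ∧ dz
  d(3*x*z) includes (∂/∂z)(3*x*z) dz = (3*x) dz, which multiplied by dx ∧ dw gives (-3*x) dx ∧ dz ∧ dw
  d(3*w*y + 2*w*z + 2*y^2) includes (∂/∂w)(3*w*y + 2*w*z + 2*y^2) dw = (3*y + 2*z) dw, which multiplied by dy ∧ dz gives (3*y + 2*z) dy ∧ dz ∧ dw
  d(-2*w^2 - 3*w*z + 3*z^2) includes (∂/∂z)(-2*w^2 - 3*w*z + 3*z^2) dz = (-3*w + 6*z) dz, which multiplied by dy ∧ dw gives (3*w - 6*z) dy ∧ dz ∧ dw
Collecting like 3-forms: d(omega) = (-w + 2*x) dx ∧ dy ∧ dz + (-z) dx ∧ dy ∧ dw + (-3*x) dx ∧ dz ∧ dw + (3*w + 3*y - 4*z) dy ∧ dz ∧ dw.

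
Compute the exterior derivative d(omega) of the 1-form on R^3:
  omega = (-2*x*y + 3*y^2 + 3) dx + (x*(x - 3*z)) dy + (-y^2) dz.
d(omega) = (4*x - 6*y - 3*z) dx ∧ dy + (3*x - 2*y) dy ∧ dz

For a 1-form omega = sum_i f_i dx_i, the exterior derivative is
  d(omega) = sum_{i < j} (∂f_j/∂x_i - ∂f_i/∂x_j) dx_i ∧ dx_j.
  coefficient of dx ∧ dy: ∂f_2/∂x - ∂f_1/∂y = ∂(x*(x - 3*z))/∂x - ∂(-2*x*y + 3*y^2 + 3)/∂y = 4*x - 6*y - 3*z
  coefficient of dy ∧ dz: ∂f_3/∂y - ∂f_2/∂z = ∂(-y^2)/∂y - ∂(x*(x - 3*z))/∂z = 3*x - 2*y
Assembling: d(omega) = (4*x - 6*y - 3*z) dx ∧ dy + (3*x - 2*y) dy ∧ dz.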